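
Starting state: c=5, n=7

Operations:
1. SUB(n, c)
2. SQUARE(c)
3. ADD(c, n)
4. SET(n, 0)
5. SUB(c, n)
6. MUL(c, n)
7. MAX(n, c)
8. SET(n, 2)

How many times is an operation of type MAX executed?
1

Counting MAX operations:
Step 7: MAX(n, c) ← MAX
Total: 1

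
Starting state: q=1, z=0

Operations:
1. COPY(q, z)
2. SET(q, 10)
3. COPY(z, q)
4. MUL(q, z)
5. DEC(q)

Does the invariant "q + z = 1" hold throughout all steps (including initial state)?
No, violated after step 1

The invariant is violated after step 1.

State at each step:
Initial: q=1, z=0
After step 1: q=0, z=0
After step 2: q=10, z=0
After step 3: q=10, z=10
After step 4: q=100, z=10
After step 5: q=99, z=10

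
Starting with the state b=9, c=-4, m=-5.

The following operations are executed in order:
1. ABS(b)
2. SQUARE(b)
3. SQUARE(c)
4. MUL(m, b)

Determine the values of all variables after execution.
{b: 81, c: 16, m: -405}

Step-by-step execution:
Initial: b=9, c=-4, m=-5
After step 1 (ABS(b)): b=9, c=-4, m=-5
After step 2 (SQUARE(b)): b=81, c=-4, m=-5
After step 3 (SQUARE(c)): b=81, c=16, m=-5
After step 4 (MUL(m, b)): b=81, c=16, m=-405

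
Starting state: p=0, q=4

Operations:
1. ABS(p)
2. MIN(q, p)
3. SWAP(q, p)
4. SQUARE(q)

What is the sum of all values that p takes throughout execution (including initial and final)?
0

Values of p at each step:
Initial: p = 0
After step 1: p = 0
After step 2: p = 0
After step 3: p = 0
After step 4: p = 0
Sum = 0 + 0 + 0 + 0 + 0 = 0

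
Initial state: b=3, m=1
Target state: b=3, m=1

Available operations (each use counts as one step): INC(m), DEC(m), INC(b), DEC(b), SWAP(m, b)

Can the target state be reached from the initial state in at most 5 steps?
Yes

Path (0 steps): 0 steps (already at target)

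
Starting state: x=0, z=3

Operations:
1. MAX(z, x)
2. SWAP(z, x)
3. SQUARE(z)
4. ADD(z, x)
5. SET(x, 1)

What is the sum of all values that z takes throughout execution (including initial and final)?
12

Values of z at each step:
Initial: z = 3
After step 1: z = 3
After step 2: z = 0
After step 3: z = 0
After step 4: z = 3
After step 5: z = 3
Sum = 3 + 3 + 0 + 0 + 3 + 3 = 12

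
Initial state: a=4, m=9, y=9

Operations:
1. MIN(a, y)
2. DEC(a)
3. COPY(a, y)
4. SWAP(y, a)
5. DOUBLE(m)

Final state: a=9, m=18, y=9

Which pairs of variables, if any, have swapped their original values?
None

Comparing initial and final values:
m: 9 → 18
a: 4 → 9
y: 9 → 9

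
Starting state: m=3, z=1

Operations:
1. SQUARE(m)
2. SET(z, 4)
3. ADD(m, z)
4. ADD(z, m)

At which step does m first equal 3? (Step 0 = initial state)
Step 0

Tracing m:
Initial: m = 3 ← first occurrence
After step 1: m = 9
After step 2: m = 9
After step 3: m = 13
After step 4: m = 13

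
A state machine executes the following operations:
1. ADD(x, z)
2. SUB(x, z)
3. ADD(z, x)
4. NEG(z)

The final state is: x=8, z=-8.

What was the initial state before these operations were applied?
x=8, z=0

Working backwards:
Final state: x=8, z=-8
Before step 4 (NEG(z)): x=8, z=8
Before step 3 (ADD(z, x)): x=8, z=0
Before step 2 (SUB(x, z)): x=8, z=0
Before step 1 (ADD(x, z)): x=8, z=0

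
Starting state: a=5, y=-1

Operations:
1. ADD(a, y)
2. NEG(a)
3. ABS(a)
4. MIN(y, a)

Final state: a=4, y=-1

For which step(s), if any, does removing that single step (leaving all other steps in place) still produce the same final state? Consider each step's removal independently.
Step(s) 2, 4

Testing removal of each single step:
Without step 1: final = a=5, y=-1 (different)
Without step 2: final = a=4, y=-1 (same)
Without step 3: final = a=-4, y=-4 (different)
Without step 4: final = a=4, y=-1 (same)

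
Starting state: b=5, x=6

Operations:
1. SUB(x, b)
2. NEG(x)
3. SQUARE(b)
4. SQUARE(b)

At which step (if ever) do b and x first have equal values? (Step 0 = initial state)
Never

b and x never become equal during execution.

Comparing values at each step:
Initial: b=5, x=6
After step 1: b=5, x=1
After step 2: b=5, x=-1
After step 3: b=25, x=-1
After step 4: b=625, x=-1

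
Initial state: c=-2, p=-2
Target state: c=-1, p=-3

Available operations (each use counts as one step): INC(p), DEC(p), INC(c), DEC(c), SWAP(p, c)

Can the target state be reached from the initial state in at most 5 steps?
Yes

Path (2 steps): DEC(p) → INC(c)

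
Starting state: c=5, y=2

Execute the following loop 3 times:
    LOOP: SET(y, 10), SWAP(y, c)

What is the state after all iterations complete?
c=10, y=10

Iteration trace:
Start: c=5, y=2
After iteration 1: c=10, y=5
After iteration 2: c=10, y=10
After iteration 3: c=10, y=10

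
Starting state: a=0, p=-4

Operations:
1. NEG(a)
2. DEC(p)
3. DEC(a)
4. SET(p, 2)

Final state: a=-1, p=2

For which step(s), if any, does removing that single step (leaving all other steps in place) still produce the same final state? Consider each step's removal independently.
Step(s) 1, 2

Testing removal of each single step:
Without step 1: final = a=-1, p=2 (same)
Without step 2: final = a=-1, p=2 (same)
Without step 3: final = a=0, p=2 (different)
Without step 4: final = a=-1, p=-5 (different)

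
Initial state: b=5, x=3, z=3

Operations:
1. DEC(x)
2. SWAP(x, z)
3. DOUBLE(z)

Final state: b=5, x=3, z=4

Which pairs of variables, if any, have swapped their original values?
None

Comparing initial and final values:
x: 3 → 3
b: 5 → 5
z: 3 → 4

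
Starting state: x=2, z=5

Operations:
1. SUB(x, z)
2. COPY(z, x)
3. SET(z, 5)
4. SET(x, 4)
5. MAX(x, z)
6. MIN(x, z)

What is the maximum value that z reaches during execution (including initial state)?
5

Values of z at each step:
Initial: z = 5 ← maximum
After step 1: z = 5
After step 2: z = -3
After step 3: z = 5
After step 4: z = 5
After step 5: z = 5
After step 6: z = 5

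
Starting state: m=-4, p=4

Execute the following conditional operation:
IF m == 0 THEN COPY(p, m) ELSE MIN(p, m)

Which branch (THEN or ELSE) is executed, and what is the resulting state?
Branch: ELSE, Final state: m=-4, p=-4

Evaluating condition: m == 0
m = -4
Condition is False, so ELSE branch executes
After MIN(p, m): m=-4, p=-4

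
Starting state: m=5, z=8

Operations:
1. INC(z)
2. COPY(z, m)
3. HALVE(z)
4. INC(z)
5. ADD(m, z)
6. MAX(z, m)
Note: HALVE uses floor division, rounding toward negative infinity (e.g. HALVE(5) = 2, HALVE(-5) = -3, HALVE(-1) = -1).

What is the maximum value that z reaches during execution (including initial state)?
9

Values of z at each step:
Initial: z = 8
After step 1: z = 9 ← maximum
After step 2: z = 5
After step 3: z = 2
After step 4: z = 3
After step 5: z = 3
After step 6: z = 8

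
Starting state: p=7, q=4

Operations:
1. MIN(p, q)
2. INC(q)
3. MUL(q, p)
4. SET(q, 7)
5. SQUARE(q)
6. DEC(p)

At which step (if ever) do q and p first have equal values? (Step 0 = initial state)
Step 1

q and p first become equal after step 1.

Comparing values at each step:
Initial: q=4, p=7
After step 1: q=4, p=4 ← equal!
After step 2: q=5, p=4
After step 3: q=20, p=4
After step 4: q=7, p=4
After step 5: q=49, p=4
After step 6: q=49, p=3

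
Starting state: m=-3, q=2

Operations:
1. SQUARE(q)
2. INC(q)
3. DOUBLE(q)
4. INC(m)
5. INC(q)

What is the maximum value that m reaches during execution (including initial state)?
-2

Values of m at each step:
Initial: m = -3
After step 1: m = -3
After step 2: m = -3
After step 3: m = -3
After step 4: m = -2 ← maximum
After step 5: m = -2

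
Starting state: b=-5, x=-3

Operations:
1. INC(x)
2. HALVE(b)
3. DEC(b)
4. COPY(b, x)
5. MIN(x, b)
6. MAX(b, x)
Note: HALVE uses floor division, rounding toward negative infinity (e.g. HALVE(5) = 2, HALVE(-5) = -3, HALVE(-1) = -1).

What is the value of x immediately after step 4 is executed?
x = -2

Tracing x through execution:
Initial: x = -3
After step 1 (INC(x)): x = -2
After step 2 (HALVE(b)): x = -2
After step 3 (DEC(b)): x = -2
After step 4 (COPY(b, x)): x = -2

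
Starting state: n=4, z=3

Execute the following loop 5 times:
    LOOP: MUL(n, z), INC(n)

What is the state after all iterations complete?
n=1093, z=3

Iteration trace:
Start: n=4, z=3
After iteration 1: n=13, z=3
After iteration 2: n=40, z=3
After iteration 3: n=121, z=3
After iteration 4: n=364, z=3
After iteration 5: n=1093, z=3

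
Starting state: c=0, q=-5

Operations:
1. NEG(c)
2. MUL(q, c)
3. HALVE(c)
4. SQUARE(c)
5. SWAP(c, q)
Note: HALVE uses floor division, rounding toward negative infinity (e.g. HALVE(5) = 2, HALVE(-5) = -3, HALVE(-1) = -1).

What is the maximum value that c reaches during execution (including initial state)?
0

Values of c at each step:
Initial: c = 0 ← maximum
After step 1: c = 0
After step 2: c = 0
After step 3: c = 0
After step 4: c = 0
After step 5: c = 0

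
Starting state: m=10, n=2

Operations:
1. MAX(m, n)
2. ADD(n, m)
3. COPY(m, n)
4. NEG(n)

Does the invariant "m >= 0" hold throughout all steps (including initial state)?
Yes

The invariant holds at every step.

State at each step:
Initial: m=10, n=2
After step 1: m=10, n=2
After step 2: m=10, n=12
After step 3: m=12, n=12
After step 4: m=12, n=-12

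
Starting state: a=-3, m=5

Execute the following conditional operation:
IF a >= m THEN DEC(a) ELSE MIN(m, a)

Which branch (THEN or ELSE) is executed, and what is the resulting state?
Branch: ELSE, Final state: a=-3, m=-3

Evaluating condition: a >= m
a = -3, m = 5
Condition is False, so ELSE branch executes
After MIN(m, a): a=-3, m=-3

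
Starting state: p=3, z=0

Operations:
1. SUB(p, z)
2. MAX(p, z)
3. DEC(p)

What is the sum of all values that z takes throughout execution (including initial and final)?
0

Values of z at each step:
Initial: z = 0
After step 1: z = 0
After step 2: z = 0
After step 3: z = 0
Sum = 0 + 0 + 0 + 0 = 0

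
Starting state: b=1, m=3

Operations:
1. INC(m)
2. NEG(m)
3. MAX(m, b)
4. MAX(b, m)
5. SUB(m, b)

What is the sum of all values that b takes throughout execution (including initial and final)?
6

Values of b at each step:
Initial: b = 1
After step 1: b = 1
After step 2: b = 1
After step 3: b = 1
After step 4: b = 1
After step 5: b = 1
Sum = 1 + 1 + 1 + 1 + 1 + 1 = 6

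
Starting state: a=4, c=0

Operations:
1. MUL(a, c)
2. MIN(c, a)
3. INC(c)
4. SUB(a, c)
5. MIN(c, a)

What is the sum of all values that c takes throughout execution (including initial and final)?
1

Values of c at each step:
Initial: c = 0
After step 1: c = 0
After step 2: c = 0
After step 3: c = 1
After step 4: c = 1
After step 5: c = -1
Sum = 0 + 0 + 0 + 1 + 1 + -1 = 1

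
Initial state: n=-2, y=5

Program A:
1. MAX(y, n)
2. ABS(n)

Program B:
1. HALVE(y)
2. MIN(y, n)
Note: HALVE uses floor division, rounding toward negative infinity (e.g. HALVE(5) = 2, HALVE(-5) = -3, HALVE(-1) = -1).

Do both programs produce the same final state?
No

Program A final state: n=2, y=5
Program B final state: n=-2, y=-2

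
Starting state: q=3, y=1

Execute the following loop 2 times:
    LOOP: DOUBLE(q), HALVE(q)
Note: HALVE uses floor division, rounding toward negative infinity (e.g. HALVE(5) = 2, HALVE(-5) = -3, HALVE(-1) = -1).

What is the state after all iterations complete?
q=3, y=1

Iteration trace:
Start: q=3, y=1
After iteration 1: q=3, y=1
After iteration 2: q=3, y=1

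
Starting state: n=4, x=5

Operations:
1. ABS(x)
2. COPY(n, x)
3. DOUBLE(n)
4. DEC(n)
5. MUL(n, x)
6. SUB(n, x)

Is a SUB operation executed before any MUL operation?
No

First SUB: step 6
First MUL: step 5
Since 6 > 5, MUL comes first.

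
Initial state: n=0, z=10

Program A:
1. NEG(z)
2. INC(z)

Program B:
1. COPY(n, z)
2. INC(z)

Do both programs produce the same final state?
No

Program A final state: n=0, z=-9
Program B final state: n=10, z=11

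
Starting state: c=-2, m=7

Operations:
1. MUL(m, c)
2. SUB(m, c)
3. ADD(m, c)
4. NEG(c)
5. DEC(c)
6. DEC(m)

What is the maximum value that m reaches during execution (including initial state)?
7

Values of m at each step:
Initial: m = 7 ← maximum
After step 1: m = -14
After step 2: m = -12
After step 3: m = -14
After step 4: m = -14
After step 5: m = -14
After step 6: m = -15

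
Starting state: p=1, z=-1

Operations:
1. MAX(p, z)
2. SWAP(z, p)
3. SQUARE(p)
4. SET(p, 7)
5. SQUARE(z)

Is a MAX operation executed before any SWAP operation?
Yes

First MAX: step 1
First SWAP: step 2
Since 1 < 2, MAX comes first.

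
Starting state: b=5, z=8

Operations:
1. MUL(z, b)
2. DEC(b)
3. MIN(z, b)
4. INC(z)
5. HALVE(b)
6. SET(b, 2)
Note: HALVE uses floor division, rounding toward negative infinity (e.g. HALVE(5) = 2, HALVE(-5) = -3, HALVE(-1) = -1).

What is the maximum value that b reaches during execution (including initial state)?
5

Values of b at each step:
Initial: b = 5 ← maximum
After step 1: b = 5
After step 2: b = 4
After step 3: b = 4
After step 4: b = 4
After step 5: b = 2
After step 6: b = 2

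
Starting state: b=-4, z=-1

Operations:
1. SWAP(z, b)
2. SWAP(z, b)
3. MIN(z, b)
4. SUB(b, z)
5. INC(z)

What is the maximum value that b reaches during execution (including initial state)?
0

Values of b at each step:
Initial: b = -4
After step 1: b = -1
After step 2: b = -4
After step 3: b = -4
After step 4: b = 0 ← maximum
After step 5: b = 0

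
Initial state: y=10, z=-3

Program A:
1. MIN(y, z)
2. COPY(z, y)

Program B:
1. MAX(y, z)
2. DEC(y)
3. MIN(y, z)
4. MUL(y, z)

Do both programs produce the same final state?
No

Program A final state: y=-3, z=-3
Program B final state: y=9, z=-3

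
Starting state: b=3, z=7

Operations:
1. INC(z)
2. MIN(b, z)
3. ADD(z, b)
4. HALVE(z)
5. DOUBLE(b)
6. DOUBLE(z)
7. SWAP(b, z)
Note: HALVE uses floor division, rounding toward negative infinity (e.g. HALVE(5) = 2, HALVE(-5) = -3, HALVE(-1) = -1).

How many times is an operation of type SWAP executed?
1

Counting SWAP operations:
Step 7: SWAP(b, z) ← SWAP
Total: 1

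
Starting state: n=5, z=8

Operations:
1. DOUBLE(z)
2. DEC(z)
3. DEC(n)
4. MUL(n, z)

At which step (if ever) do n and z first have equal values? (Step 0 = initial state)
Never

n and z never become equal during execution.

Comparing values at each step:
Initial: n=5, z=8
After step 1: n=5, z=16
After step 2: n=5, z=15
After step 3: n=4, z=15
After step 4: n=60, z=15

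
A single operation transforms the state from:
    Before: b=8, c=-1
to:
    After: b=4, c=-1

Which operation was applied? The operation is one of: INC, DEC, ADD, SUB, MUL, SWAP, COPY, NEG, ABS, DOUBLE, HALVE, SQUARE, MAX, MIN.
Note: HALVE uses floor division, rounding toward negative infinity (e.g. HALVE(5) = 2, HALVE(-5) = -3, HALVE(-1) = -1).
HALVE(b)

Analyzing the change:
Before: b=8, c=-1
After: b=4, c=-1
Variable b changed from 8 to 4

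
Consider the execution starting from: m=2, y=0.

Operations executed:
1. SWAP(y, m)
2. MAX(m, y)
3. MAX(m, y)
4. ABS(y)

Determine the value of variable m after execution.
m = 2

Tracing execution:
Step 1: SWAP(y, m) → m = 0
Step 2: MAX(m, y) → m = 2
Step 3: MAX(m, y) → m = 2
Step 4: ABS(y) → m = 2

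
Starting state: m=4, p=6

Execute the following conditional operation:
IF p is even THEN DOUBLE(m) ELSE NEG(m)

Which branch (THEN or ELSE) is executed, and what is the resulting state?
Branch: THEN, Final state: m=8, p=6

Evaluating condition: p is even
Condition is True, so THEN branch executes
After DOUBLE(m): m=8, p=6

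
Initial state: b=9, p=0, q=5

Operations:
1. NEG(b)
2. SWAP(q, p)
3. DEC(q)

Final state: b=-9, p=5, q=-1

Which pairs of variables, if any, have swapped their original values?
None

Comparing initial and final values:
q: 5 → -1
p: 0 → 5
b: 9 → -9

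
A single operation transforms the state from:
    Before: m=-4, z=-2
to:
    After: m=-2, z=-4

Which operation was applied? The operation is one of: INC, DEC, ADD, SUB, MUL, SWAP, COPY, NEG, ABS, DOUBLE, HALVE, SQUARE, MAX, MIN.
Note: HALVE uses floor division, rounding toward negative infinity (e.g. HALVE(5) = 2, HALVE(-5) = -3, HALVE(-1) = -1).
SWAP(z, m)

Analyzing the change:
Before: m=-4, z=-2
After: m=-2, z=-4
Variable z changed from -2 to -4
Variable m changed from -4 to -2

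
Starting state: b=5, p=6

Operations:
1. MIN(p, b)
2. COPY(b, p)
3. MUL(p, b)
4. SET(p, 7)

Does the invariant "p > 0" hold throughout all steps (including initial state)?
Yes

The invariant holds at every step.

State at each step:
Initial: b=5, p=6
After step 1: b=5, p=5
After step 2: b=5, p=5
After step 3: b=5, p=25
After step 4: b=5, p=7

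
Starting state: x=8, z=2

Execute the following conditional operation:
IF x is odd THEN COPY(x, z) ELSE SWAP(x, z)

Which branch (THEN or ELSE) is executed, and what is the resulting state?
Branch: ELSE, Final state: x=2, z=8

Evaluating condition: x is odd
Condition is False, so ELSE branch executes
After SWAP(x, z): x=2, z=8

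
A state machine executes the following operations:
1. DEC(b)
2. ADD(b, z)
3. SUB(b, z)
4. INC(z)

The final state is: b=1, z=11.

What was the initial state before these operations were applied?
b=2, z=10

Working backwards:
Final state: b=1, z=11
Before step 4 (INC(z)): b=1, z=10
Before step 3 (SUB(b, z)): b=11, z=10
Before step 2 (ADD(b, z)): b=1, z=10
Before step 1 (DEC(b)): b=2, z=10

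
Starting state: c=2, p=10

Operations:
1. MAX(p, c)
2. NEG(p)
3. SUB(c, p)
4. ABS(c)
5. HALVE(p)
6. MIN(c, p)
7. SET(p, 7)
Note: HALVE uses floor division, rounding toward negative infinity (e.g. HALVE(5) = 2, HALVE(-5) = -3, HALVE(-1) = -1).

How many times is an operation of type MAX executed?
1

Counting MAX operations:
Step 1: MAX(p, c) ← MAX
Total: 1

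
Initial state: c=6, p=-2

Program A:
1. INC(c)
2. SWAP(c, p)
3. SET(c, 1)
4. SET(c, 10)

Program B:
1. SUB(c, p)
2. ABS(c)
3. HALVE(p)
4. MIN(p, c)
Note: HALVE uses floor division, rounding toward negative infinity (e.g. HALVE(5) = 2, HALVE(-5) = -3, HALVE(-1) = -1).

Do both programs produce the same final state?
No

Program A final state: c=10, p=7
Program B final state: c=8, p=-1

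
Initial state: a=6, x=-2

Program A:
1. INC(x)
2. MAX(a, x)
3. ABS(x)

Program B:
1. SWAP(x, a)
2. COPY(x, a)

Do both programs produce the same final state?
No

Program A final state: a=6, x=1
Program B final state: a=-2, x=-2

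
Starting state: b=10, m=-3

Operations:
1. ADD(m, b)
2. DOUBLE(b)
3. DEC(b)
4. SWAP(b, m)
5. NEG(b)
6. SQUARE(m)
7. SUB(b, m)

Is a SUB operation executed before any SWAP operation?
No

First SUB: step 7
First SWAP: step 4
Since 7 > 4, SWAP comes first.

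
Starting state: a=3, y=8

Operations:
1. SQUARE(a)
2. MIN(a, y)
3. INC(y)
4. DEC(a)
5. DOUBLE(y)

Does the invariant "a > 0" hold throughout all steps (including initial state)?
Yes

The invariant holds at every step.

State at each step:
Initial: a=3, y=8
After step 1: a=9, y=8
After step 2: a=8, y=8
After step 3: a=8, y=9
After step 4: a=7, y=9
After step 5: a=7, y=18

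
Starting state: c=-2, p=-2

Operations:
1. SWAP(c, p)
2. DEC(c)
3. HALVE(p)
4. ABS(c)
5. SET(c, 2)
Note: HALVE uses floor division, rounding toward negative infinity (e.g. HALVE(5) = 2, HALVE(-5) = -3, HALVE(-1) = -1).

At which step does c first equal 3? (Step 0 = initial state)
Step 4

Tracing c:
Initial: c = -2
After step 1: c = -2
After step 2: c = -3
After step 3: c = -3
After step 4: c = 3 ← first occurrence
After step 5: c = 2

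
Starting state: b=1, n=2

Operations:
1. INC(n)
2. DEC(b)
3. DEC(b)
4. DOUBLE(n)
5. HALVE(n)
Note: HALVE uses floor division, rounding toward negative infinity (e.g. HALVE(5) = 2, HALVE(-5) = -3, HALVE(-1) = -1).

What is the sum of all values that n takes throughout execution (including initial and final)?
20

Values of n at each step:
Initial: n = 2
After step 1: n = 3
After step 2: n = 3
After step 3: n = 3
After step 4: n = 6
After step 5: n = 3
Sum = 2 + 3 + 3 + 3 + 6 + 3 = 20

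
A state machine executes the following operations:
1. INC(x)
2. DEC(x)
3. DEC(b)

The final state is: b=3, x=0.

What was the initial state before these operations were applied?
b=4, x=0

Working backwards:
Final state: b=3, x=0
Before step 3 (DEC(b)): b=4, x=0
Before step 2 (DEC(x)): b=4, x=1
Before step 1 (INC(x)): b=4, x=0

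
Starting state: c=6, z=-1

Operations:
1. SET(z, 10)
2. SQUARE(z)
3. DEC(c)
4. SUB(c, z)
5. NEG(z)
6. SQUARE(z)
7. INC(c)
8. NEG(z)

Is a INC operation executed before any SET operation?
No

First INC: step 7
First SET: step 1
Since 7 > 1, SET comes first.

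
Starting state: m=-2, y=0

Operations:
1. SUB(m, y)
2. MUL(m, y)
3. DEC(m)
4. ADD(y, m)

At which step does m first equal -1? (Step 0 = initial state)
Step 3

Tracing m:
Initial: m = -2
After step 1: m = -2
After step 2: m = 0
After step 3: m = -1 ← first occurrence
After step 4: m = -1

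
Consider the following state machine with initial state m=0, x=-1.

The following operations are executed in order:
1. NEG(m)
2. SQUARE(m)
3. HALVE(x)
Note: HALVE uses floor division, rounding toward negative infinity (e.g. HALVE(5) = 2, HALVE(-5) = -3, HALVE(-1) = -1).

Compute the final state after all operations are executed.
{m: 0, x: -1}

Step-by-step execution:
Initial: m=0, x=-1
After step 1 (NEG(m)): m=0, x=-1
After step 2 (SQUARE(m)): m=0, x=-1
After step 3 (HALVE(x)): m=0, x=-1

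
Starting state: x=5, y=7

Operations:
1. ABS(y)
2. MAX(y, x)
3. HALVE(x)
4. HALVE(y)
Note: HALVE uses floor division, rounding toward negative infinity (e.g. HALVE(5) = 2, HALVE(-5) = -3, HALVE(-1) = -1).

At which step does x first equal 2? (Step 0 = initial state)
Step 3

Tracing x:
Initial: x = 5
After step 1: x = 5
After step 2: x = 5
After step 3: x = 2 ← first occurrence
After step 4: x = 2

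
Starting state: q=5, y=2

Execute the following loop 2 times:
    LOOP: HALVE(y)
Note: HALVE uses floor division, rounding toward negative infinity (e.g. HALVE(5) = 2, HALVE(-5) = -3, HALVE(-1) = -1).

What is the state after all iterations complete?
q=5, y=0

Iteration trace:
Start: q=5, y=2
After iteration 1: q=5, y=1
After iteration 2: q=5, y=0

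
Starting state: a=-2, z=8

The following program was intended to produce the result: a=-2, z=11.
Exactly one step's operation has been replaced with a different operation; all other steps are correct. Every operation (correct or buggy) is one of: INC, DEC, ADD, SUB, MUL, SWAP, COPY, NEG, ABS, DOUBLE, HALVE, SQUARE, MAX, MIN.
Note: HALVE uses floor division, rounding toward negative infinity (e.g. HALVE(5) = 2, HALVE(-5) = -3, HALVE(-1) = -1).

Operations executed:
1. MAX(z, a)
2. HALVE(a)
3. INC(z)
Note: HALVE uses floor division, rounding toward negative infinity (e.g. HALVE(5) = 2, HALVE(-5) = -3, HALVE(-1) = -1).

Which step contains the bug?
Step 2

Trace with buggy code:
Initial: a=-2, z=8
After step 1: a=-2, z=8
After step 2: a=-1, z=8
After step 3: a=-1, z=9
Actual final a=-1, z=9 ≠ expected a=-2, z=11.
Step 2 is the only position where a single-operation replacement can produce the expected result.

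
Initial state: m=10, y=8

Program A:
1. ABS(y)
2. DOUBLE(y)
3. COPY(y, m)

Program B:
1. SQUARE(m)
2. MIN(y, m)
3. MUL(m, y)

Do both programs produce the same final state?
No

Program A final state: m=10, y=10
Program B final state: m=800, y=8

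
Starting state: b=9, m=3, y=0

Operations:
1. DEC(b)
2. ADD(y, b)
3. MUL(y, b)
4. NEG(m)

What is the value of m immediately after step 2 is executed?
m = 3

Tracing m through execution:
Initial: m = 3
After step 1 (DEC(b)): m = 3
After step 2 (ADD(y, b)): m = 3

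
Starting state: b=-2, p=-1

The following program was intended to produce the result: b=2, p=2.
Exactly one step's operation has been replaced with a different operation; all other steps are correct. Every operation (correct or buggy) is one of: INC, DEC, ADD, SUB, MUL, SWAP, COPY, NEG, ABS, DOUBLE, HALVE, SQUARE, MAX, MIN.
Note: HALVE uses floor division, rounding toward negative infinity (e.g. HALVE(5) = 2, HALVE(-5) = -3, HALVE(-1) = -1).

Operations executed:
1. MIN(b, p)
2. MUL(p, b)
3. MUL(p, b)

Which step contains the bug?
Step 3

Trace with buggy code:
Initial: b=-2, p=-1
After step 1: b=-2, p=-1
After step 2: b=-2, p=2
After step 3: b=-2, p=-4
Actual final b=-2, p=-4 ≠ expected b=2, p=2.
Step 3 is the only position where a single-operation replacement can produce the expected result.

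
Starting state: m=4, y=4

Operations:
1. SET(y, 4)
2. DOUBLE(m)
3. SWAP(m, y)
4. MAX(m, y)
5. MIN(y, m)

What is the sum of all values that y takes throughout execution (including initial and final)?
36

Values of y at each step:
Initial: y = 4
After step 1: y = 4
After step 2: y = 4
After step 3: y = 8
After step 4: y = 8
After step 5: y = 8
Sum = 4 + 4 + 4 + 8 + 8 + 8 = 36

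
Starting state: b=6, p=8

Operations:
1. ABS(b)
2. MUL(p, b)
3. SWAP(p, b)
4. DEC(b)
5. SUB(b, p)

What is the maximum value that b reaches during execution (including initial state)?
48

Values of b at each step:
Initial: b = 6
After step 1: b = 6
After step 2: b = 6
After step 3: b = 48 ← maximum
After step 4: b = 47
After step 5: b = 41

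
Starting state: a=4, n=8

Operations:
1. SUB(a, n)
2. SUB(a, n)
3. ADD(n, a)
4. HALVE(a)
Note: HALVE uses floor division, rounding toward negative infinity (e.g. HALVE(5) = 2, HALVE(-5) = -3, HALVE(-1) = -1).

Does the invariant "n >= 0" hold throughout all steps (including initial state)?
No, violated after step 3

The invariant is violated after step 3.

State at each step:
Initial: a=4, n=8
After step 1: a=-4, n=8
After step 2: a=-12, n=8
After step 3: a=-12, n=-4
After step 4: a=-6, n=-4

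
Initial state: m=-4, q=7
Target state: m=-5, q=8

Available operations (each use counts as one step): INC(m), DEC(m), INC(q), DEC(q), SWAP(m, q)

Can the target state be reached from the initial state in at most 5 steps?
Yes

Path (2 steps): DEC(m) → INC(q)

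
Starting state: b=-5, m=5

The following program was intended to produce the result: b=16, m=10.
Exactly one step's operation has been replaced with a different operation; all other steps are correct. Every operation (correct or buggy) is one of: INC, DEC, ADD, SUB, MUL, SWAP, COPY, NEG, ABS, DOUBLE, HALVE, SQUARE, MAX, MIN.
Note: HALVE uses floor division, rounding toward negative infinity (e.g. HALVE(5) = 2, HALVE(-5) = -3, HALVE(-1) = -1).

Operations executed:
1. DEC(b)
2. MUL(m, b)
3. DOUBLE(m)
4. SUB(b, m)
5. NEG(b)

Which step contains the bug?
Step 2

Trace with buggy code:
Initial: b=-5, m=5
After step 1: b=-6, m=5
After step 2: b=-6, m=-30
After step 3: b=-6, m=-60
After step 4: b=54, m=-60
After step 5: b=-54, m=-60
Actual final b=-54, m=-60 ≠ expected b=16, m=10.
Step 2 is the only position where a single-operation replacement can produce the expected result.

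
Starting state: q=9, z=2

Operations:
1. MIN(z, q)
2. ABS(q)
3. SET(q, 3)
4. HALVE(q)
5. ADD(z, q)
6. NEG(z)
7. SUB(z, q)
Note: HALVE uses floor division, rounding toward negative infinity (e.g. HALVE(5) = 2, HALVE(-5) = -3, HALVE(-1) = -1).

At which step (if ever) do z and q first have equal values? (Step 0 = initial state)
Never

z and q never become equal during execution.

Comparing values at each step:
Initial: z=2, q=9
After step 1: z=2, q=9
After step 2: z=2, q=9
After step 3: z=2, q=3
After step 4: z=2, q=1
After step 5: z=3, q=1
After step 6: z=-3, q=1
After step 7: z=-4, q=1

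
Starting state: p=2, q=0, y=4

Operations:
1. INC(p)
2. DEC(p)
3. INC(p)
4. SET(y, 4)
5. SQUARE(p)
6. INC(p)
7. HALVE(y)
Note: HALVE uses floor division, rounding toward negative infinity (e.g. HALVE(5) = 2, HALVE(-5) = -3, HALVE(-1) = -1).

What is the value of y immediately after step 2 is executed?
y = 4

Tracing y through execution:
Initial: y = 4
After step 1 (INC(p)): y = 4
After step 2 (DEC(p)): y = 4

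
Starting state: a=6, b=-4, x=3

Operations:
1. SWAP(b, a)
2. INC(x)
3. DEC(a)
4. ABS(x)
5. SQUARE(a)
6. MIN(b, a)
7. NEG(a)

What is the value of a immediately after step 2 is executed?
a = -4

Tracing a through execution:
Initial: a = 6
After step 1 (SWAP(b, a)): a = -4
After step 2 (INC(x)): a = -4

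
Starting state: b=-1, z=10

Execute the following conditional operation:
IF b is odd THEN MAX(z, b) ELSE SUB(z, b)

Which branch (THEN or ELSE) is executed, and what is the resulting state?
Branch: THEN, Final state: b=-1, z=10

Evaluating condition: b is odd
Condition is True, so THEN branch executes
After MAX(z, b): b=-1, z=10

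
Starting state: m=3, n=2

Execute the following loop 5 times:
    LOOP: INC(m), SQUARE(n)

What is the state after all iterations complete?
m=8, n=4294967296

Iteration trace:
Start: m=3, n=2
After iteration 1: m=4, n=4
After iteration 2: m=5, n=16
After iteration 3: m=6, n=256
After iteration 4: m=7, n=65536
After iteration 5: m=8, n=4294967296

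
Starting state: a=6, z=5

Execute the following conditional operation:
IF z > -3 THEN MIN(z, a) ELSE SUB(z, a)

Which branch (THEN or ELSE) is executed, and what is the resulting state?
Branch: THEN, Final state: a=6, z=5

Evaluating condition: z > -3
z = 5
Condition is True, so THEN branch executes
After MIN(z, a): a=6, z=5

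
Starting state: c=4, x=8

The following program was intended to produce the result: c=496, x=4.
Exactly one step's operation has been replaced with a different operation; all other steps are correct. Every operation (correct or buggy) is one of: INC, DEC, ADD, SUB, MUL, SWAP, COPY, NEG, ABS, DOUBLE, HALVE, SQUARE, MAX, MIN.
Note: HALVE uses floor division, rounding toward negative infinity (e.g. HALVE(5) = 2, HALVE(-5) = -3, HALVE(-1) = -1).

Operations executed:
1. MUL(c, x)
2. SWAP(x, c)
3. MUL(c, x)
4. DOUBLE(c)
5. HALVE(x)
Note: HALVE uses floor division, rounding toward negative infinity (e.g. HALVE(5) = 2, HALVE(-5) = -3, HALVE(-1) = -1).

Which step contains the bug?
Step 2

Trace with buggy code:
Initial: c=4, x=8
After step 1: c=32, x=8
After step 2: c=8, x=32
After step 3: c=256, x=32
After step 4: c=512, x=32
After step 5: c=512, x=16
Actual final c=512, x=16 ≠ expected c=496, x=4.
Step 2 is the only position where a single-operation replacement can produce the expected result.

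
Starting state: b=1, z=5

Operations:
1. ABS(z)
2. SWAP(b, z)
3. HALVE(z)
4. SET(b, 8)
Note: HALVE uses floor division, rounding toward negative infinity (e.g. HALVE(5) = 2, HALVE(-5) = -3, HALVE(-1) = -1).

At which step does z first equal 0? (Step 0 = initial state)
Step 3

Tracing z:
Initial: z = 5
After step 1: z = 5
After step 2: z = 1
After step 3: z = 0 ← first occurrence
After step 4: z = 0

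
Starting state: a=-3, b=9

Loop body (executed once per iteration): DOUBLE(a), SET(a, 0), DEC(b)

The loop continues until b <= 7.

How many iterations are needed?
2

Tracing iterations:
Initial: a=-3, b=9
After iteration 1: a=0, b=8
After iteration 2: a=0, b=7
b <= 7 now holds, so the loop exits after 2 iterations.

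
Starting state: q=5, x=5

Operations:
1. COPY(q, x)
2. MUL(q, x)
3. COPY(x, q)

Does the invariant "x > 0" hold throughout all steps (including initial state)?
Yes

The invariant holds at every step.

State at each step:
Initial: q=5, x=5
After step 1: q=5, x=5
After step 2: q=25, x=5
After step 3: q=25, x=25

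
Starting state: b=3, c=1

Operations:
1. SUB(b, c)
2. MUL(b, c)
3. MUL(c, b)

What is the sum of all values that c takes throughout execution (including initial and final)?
5

Values of c at each step:
Initial: c = 1
After step 1: c = 1
After step 2: c = 1
After step 3: c = 2
Sum = 1 + 1 + 1 + 2 = 5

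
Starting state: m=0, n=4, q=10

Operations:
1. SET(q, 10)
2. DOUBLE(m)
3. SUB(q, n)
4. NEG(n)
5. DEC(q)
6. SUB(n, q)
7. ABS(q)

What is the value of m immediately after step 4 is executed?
m = 0

Tracing m through execution:
Initial: m = 0
After step 1 (SET(q, 10)): m = 0
After step 2 (DOUBLE(m)): m = 0
After step 3 (SUB(q, n)): m = 0
After step 4 (NEG(n)): m = 0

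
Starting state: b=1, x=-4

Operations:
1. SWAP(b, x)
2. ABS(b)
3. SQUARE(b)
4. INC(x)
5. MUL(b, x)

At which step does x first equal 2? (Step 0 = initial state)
Step 4

Tracing x:
Initial: x = -4
After step 1: x = 1
After step 2: x = 1
After step 3: x = 1
After step 4: x = 2 ← first occurrence
After step 5: x = 2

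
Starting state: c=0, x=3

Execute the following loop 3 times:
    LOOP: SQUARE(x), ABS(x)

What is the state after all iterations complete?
c=0, x=6561

Iteration trace:
Start: c=0, x=3
After iteration 1: c=0, x=9
After iteration 2: c=0, x=81
After iteration 3: c=0, x=6561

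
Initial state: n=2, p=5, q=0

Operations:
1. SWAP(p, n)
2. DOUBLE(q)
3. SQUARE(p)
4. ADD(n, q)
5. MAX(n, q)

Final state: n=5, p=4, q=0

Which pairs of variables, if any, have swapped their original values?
None

Comparing initial and final values:
p: 5 → 4
q: 0 → 0
n: 2 → 5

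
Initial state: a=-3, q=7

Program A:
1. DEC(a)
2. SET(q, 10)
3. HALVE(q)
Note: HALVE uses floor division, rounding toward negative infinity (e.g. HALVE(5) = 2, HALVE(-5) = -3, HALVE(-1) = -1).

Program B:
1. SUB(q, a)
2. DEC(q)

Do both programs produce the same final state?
No

Program A final state: a=-4, q=5
Program B final state: a=-3, q=9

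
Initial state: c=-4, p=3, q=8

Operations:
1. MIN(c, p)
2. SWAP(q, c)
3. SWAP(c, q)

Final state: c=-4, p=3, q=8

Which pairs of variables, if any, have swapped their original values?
None

Comparing initial and final values:
q: 8 → 8
c: -4 → -4
p: 3 → 3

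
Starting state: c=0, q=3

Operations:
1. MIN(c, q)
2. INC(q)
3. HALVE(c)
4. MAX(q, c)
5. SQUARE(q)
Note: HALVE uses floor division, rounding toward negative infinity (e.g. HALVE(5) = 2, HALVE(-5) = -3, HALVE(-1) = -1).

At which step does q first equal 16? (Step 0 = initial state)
Step 5

Tracing q:
Initial: q = 3
After step 1: q = 3
After step 2: q = 4
After step 3: q = 4
After step 4: q = 4
After step 5: q = 16 ← first occurrence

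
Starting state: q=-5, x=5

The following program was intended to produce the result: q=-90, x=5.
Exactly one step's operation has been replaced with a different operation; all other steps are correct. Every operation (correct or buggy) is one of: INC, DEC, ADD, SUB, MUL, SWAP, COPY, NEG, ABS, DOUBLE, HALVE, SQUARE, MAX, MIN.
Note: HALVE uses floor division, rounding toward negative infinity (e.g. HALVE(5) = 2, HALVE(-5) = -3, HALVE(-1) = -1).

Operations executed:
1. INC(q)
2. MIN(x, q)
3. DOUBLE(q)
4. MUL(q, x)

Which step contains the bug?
Step 2

Trace with buggy code:
Initial: q=-5, x=5
After step 1: q=-4, x=5
After step 2: q=-4, x=-4
After step 3: q=-8, x=-4
After step 4: q=32, x=-4
Actual final q=32, x=-4 ≠ expected q=-90, x=5.
Step 2 is the only position where a single-operation replacement can produce the expected result.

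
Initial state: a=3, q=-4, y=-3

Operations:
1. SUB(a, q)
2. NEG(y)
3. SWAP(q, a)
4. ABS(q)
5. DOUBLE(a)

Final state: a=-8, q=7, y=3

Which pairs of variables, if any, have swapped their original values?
None

Comparing initial and final values:
a: 3 → -8
y: -3 → 3
q: -4 → 7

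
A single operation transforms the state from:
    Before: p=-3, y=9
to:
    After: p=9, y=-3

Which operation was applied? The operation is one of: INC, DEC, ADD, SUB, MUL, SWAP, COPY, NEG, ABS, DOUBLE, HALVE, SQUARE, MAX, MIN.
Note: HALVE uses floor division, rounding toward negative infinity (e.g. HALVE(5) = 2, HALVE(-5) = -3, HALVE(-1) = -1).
SWAP(y, p)

Analyzing the change:
Before: p=-3, y=9
After: p=9, y=-3
Variable y changed from 9 to -3
Variable p changed from -3 to 9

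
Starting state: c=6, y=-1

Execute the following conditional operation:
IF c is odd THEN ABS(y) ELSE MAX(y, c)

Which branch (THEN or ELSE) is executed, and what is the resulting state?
Branch: ELSE, Final state: c=6, y=6

Evaluating condition: c is odd
Condition is False, so ELSE branch executes
After MAX(y, c): c=6, y=6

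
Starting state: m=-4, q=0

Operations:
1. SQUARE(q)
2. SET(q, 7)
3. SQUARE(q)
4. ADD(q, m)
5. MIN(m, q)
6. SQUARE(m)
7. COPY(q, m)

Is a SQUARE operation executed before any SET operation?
Yes

First SQUARE: step 1
First SET: step 2
Since 1 < 2, SQUARE comes first.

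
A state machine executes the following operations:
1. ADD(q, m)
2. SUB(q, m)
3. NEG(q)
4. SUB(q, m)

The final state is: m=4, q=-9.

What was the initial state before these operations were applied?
m=4, q=5

Working backwards:
Final state: m=4, q=-9
Before step 4 (SUB(q, m)): m=4, q=-5
Before step 3 (NEG(q)): m=4, q=5
Before step 2 (SUB(q, m)): m=4, q=9
Before step 1 (ADD(q, m)): m=4, q=5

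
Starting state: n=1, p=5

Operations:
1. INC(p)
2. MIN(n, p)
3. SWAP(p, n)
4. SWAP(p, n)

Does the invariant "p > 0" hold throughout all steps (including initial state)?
Yes

The invariant holds at every step.

State at each step:
Initial: n=1, p=5
After step 1: n=1, p=6
After step 2: n=1, p=6
After step 3: n=6, p=1
After step 4: n=1, p=6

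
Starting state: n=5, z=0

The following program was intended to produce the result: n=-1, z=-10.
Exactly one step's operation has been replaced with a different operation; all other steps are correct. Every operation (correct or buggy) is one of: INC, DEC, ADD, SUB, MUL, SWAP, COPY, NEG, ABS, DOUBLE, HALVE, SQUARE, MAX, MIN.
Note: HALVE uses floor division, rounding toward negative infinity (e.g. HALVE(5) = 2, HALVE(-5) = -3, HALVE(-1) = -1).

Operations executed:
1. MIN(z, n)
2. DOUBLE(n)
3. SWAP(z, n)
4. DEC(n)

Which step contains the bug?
Step 1

Trace with buggy code:
Initial: n=5, z=0
After step 1: n=5, z=0
After step 2: n=10, z=0
After step 3: n=0, z=10
After step 4: n=-1, z=10
Actual final n=-1, z=10 ≠ expected n=-1, z=-10.
Step 1 is the only position where a single-operation replacement can produce the expected result.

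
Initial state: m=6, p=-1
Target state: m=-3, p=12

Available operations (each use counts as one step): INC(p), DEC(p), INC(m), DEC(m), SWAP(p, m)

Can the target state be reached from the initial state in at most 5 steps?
No

The target state cannot be reached within 5 steps.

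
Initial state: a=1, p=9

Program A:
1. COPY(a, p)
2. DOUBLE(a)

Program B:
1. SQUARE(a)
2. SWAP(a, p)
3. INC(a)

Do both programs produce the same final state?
No

Program A final state: a=18, p=9
Program B final state: a=10, p=1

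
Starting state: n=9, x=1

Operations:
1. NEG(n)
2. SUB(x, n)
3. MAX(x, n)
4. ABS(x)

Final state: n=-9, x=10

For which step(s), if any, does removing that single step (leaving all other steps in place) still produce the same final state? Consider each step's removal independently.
Step(s) 3, 4

Testing removal of each single step:
Without step 1: final = n=9, x=9 (different)
Without step 2: final = n=-9, x=1 (different)
Without step 3: final = n=-9, x=10 (same)
Without step 4: final = n=-9, x=10 (same)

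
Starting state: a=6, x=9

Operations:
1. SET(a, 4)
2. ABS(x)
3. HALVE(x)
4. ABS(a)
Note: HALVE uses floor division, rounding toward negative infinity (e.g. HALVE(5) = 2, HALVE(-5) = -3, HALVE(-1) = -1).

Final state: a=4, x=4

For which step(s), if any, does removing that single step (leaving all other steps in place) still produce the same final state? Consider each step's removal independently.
Step(s) 2, 4

Testing removal of each single step:
Without step 1: final = a=6, x=4 (different)
Without step 2: final = a=4, x=4 (same)
Without step 3: final = a=4, x=9 (different)
Without step 4: final = a=4, x=4 (same)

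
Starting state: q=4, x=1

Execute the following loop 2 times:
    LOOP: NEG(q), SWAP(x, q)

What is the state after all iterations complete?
q=-4, x=-1

Iteration trace:
Start: q=4, x=1
After iteration 1: q=1, x=-4
After iteration 2: q=-4, x=-1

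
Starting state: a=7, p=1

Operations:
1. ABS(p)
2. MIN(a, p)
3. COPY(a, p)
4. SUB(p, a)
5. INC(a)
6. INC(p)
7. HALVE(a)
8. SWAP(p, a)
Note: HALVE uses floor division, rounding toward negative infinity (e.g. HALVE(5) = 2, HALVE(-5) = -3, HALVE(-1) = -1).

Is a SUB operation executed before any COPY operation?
No

First SUB: step 4
First COPY: step 3
Since 4 > 3, COPY comes first.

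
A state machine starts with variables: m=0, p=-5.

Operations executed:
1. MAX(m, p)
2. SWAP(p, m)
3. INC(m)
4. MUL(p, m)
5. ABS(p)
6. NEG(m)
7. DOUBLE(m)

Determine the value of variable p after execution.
p = 0

Tracing execution:
Step 1: MAX(m, p) → p = -5
Step 2: SWAP(p, m) → p = 0
Step 3: INC(m) → p = 0
Step 4: MUL(p, m) → p = 0
Step 5: ABS(p) → p = 0
Step 6: NEG(m) → p = 0
Step 7: DOUBLE(m) → p = 0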